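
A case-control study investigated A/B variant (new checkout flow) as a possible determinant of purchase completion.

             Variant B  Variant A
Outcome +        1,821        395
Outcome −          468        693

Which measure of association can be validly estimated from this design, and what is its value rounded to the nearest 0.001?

Reading the table with exposure as columns: a = 1821 (Variant B, case), b = 468 (Variant B, non-case), c = 395 (Variant A, case), d = 693.
This is a case-control study: participants were sampled on outcome status, so risks in the source population cannot be estimated directly — relative risk is not valid here. The odds ratio is the appropriate measure.
OR = (a·d)/(b·c) = (1821 × 693) / (468 × 395) = 1261953 / 184860 = 6.82653

6.827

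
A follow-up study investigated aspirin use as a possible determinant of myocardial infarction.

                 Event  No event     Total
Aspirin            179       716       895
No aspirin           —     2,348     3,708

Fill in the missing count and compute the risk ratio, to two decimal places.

0.55

The missing cell is in the unexposed row: 3708 − 2348 = 1360.
So a = 179, b = 716, c = 1360, d = 2348.
RR = [a/(a+b)] / [c/(c+d)] = (179/895) / (1360/3708) = 0.20000/0.36677 = 0.54529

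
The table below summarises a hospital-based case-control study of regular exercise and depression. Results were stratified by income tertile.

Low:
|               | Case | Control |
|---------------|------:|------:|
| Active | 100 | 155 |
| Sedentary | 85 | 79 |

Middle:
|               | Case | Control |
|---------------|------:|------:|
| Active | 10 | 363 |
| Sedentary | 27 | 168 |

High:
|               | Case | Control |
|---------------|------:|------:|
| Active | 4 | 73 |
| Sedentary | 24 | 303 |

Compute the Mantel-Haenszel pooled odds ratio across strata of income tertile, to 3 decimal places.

OR_MH = Σ(aᵢdᵢ/nᵢ) / Σ(bᵢcᵢ/nᵢ), where nᵢ is the stratum total.
Stratum 1 (Low): n = 419; a·d/n = 100·79/419 = 18.8544; b·c/n = 155·85/419 = 31.4439
Stratum 2 (Middle): n = 568; a·d/n = 10·168/568 = 2.9577; b·c/n = 363·27/568 = 17.2553
Stratum 3 (High): n = 404; a·d/n = 4·303/404 = 3.0000; b·c/n = 73·24/404 = 4.3366
OR_MH = (18.8544 + 2.9577 + 3.0000) / (31.4439 + 17.2553 + 4.3366) = 24.8122 / 53.0358 = 0.46784

0.468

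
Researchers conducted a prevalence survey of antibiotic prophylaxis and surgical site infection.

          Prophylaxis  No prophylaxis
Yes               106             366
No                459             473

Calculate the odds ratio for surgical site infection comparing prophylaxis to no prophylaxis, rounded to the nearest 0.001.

0.298

Reading the table with exposure as columns: a = 106 (Prophylaxis, case), b = 459 (Prophylaxis, non-case), c = 366 (No prophylaxis, case), d = 473.
OR = (a·d)/(b·c) = (106 × 473) / (459 × 366) = 50138 / 167994 = 0.29845
Exposure is associated with lower odds of surgical site infection (OR = 0.30 < 1).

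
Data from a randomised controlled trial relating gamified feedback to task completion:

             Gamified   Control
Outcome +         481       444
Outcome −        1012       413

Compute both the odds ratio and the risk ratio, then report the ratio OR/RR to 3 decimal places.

0.711

Reading the table with exposure as columns: a = 481 (Gamified, case), b = 1012 (Gamified, non-case), c = 444 (Control, case), d = 413.
OR = (481·413)/(1012·444) = 198653/449328 = 0.44211
Risk in exposed = 481/1493 = 0.32217; risk in unexposed = 444/857 = 0.51809; RR = 0.62185
OR/RR = 0.44211 / 0.62185 = 0.71097
The outcome is not rare, so the OR lies further from 1 than the RR.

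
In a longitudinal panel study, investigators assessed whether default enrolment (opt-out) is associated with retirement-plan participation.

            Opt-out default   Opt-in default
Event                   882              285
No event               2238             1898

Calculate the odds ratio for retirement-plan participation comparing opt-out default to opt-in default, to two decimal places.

2.62

Reading the table with exposure as columns: a = 882 (Opt-out default, case), b = 2238 (Opt-out default, non-case), c = 285 (Opt-in default, case), d = 1898.
OR = (a·d)/(b·c) = (882 × 1898) / (2238 × 285) = 1674036 / 637830 = 2.62458
The odds of retirement-plan participation are about 2.62 times as high in the opt-out default group.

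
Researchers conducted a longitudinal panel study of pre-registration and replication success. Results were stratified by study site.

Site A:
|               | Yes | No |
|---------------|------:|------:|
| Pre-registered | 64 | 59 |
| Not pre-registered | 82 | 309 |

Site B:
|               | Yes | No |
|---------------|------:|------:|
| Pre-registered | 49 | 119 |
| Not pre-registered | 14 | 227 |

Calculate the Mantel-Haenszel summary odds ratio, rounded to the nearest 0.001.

OR_MH = Σ(aᵢdᵢ/nᵢ) / Σ(bᵢcᵢ/nᵢ), where nᵢ is the stratum total.
Stratum 1 (Site A): n = 514; a·d/n = 64·309/514 = 38.4747; b·c/n = 59·82/514 = 9.4125
Stratum 2 (Site B): n = 409; a·d/n = 49·227/409 = 27.1956; b·c/n = 119·14/409 = 4.0733
OR_MH = (38.4747 + 27.1956) / (9.4125 + 4.0733) = 65.6703 / 13.4858 = 4.86959

4.870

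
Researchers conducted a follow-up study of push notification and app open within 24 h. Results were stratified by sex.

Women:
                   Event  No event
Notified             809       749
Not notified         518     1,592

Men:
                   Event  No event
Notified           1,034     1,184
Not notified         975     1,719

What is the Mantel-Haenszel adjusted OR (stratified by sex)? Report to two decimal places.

2.09

OR_MH = Σ(aᵢdᵢ/nᵢ) / Σ(bᵢcᵢ/nᵢ), where nᵢ is the stratum total.
Stratum 1 (Women): n = 3668; a·d/n = 809·1592/3668 = 351.1254; b·c/n = 749·518/3668 = 105.7748
Stratum 2 (Men): n = 4912; a·d/n = 1034·1719/4912 = 361.8579; b·c/n = 1184·975/4912 = 235.0163
OR_MH = (351.1254 + 361.8579) / (105.7748 + 235.0163) = 712.9833 / 340.7911 = 2.09214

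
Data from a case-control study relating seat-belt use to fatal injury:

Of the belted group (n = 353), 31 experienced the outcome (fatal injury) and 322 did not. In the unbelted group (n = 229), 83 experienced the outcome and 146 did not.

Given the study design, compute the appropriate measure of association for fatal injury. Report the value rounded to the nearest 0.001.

0.169

From the description: a = 31, b = 322, c = 83, d = 146.
This is a case-control study: participants were sampled on outcome status, so risks in the source population cannot be estimated directly — relative risk is not valid here. The odds ratio is the appropriate measure.
OR = (a·d)/(b·c) = (31 × 146) / (322 × 83) = 4526 / 26726 = 0.16935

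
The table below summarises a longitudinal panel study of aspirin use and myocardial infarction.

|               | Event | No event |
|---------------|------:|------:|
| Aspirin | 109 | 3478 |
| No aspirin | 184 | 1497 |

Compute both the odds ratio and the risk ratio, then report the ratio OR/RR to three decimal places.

0.918

Cells: a = 109, b = 3478, c = 184, d = 1497.
OR = (109·1497)/(3478·184) = 163173/639952 = 0.25498
Risk in exposed = 109/3587 = 0.03039; risk in unexposed = 184/1681 = 0.10946; RR = 0.27762
OR/RR = 0.25498 / 0.27762 = 0.91845
The outcome is not rare, so the OR lies further from 1 than the RR.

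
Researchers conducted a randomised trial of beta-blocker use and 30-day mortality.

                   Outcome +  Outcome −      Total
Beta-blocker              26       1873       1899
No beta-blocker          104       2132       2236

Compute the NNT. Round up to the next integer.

31

Risk in treated group = 26/1899 = 0.01369; risk in control = 104/2236 = 0.04651.
Absolute risk reduction = 0.04651 − 0.01369 = 0.03282
NNT = 1 / ARR = 1 / 0.03282 = 30.469 → round up → 31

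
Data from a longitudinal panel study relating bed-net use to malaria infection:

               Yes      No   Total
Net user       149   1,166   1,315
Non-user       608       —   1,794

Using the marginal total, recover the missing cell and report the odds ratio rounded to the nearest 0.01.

0.25

The missing cell is in the unexposed row: 1794 − 608 = 1186.
So a = 149, b = 1166, c = 608, d = 1186.
OR = (a·d)/(b·c) = (149 × 1186) / (1166 × 608) = 176714 / 708928 = 0.24927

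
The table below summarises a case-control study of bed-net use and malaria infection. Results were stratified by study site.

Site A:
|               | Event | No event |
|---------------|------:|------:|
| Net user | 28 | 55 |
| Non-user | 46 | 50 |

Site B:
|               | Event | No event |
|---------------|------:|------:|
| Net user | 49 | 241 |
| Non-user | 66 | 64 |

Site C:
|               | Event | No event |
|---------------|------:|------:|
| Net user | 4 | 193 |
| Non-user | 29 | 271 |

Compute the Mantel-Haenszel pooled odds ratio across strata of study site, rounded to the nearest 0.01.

0.28

OR_MH = Σ(aᵢdᵢ/nᵢ) / Σ(bᵢcᵢ/nᵢ), where nᵢ is the stratum total.
Stratum 1 (Site A): n = 179; a·d/n = 28·50/179 = 7.8212; b·c/n = 55·46/179 = 14.1341
Stratum 2 (Site B): n = 420; a·d/n = 49·64/420 = 7.4667; b·c/n = 241·66/420 = 37.8714
Stratum 3 (Site C): n = 497; a·d/n = 4·271/497 = 2.1811; b·c/n = 193·29/497 = 11.2616
OR_MH = (7.8212 + 7.4667 + 2.1811) / (14.1341 + 37.8714 + 11.2616) = 17.4690 / 63.2671 = 0.27611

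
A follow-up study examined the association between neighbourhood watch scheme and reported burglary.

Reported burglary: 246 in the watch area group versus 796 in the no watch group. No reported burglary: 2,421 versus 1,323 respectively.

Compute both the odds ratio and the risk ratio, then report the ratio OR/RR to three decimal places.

0.688

From the description: a = 246, b = 2421, c = 796, d = 1323.
OR = (246·1323)/(2421·796) = 325458/1927116 = 0.16888
Risk in exposed = 246/2667 = 0.09224; risk in unexposed = 796/2119 = 0.37565; RR = 0.24554
OR/RR = 0.16888 / 0.24554 = 0.68779
The outcome is not rare, so the OR lies further from 1 than the RR.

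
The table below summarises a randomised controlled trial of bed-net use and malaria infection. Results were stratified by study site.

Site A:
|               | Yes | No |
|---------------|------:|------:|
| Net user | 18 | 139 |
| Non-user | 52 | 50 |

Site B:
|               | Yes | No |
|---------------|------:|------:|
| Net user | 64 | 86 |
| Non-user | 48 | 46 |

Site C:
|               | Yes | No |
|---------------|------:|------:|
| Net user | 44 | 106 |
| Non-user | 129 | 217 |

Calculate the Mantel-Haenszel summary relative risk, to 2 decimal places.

0.62

RR_MH = Σ(aᵢ·n₀ᵢ/nᵢ) / Σ(cᵢ·n₁ᵢ/nᵢ), with n₁ᵢ = aᵢ+bᵢ (exposed), n₀ᵢ = cᵢ+dᵢ (unexposed), nᵢ = n₁ᵢ+n₀ᵢ.
Stratum 1 (Site A): n₁ = 157, n₀ = 102, n = 259; a·n₀/n = 18·102/259 = 7.0888; c·n₁/n = 52·157/259 = 31.5212
Stratum 2 (Site B): n₁ = 150, n₀ = 94, n = 244; a·n₀/n = 64·94/244 = 24.6557; c·n₁/n = 48·150/244 = 29.5082
Stratum 3 (Site C): n₁ = 150, n₀ = 346, n = 496; a·n₀/n = 44·346/496 = 30.6935; c·n₁/n = 129·150/496 = 39.0121
RR_MH = (7.0888 + 24.6557 + 30.6935) / (31.5212 + 29.5082 + 39.0121) = 62.4381 / 100.0415 = 0.62412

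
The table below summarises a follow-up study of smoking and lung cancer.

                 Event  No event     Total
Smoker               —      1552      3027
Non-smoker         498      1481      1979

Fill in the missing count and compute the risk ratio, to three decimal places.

1.936

The missing cell is in the exposed row: 3027 − 1552 = 1475.
So a = 1475, b = 1552, c = 498, d = 1481.
RR = [a/(a+b)] / [c/(c+d)] = (1475/3027) / (498/1979) = 0.48728/0.25164 = 1.93640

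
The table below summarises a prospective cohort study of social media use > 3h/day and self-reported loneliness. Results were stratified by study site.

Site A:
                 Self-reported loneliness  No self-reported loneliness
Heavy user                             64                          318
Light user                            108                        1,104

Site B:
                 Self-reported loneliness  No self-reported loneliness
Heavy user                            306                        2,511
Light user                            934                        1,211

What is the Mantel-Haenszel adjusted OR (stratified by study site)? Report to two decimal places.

OR_MH = Σ(aᵢdᵢ/nᵢ) / Σ(bᵢcᵢ/nᵢ), where nᵢ is the stratum total.
Stratum 1 (Site A): n = 1594; a·d/n = 64·1104/1594 = 44.3262; b·c/n = 318·108/1594 = 21.5458
Stratum 2 (Site B): n = 4962; a·d/n = 306·1211/4962 = 74.6808; b·c/n = 2511·934/4962 = 472.6469
OR_MH = (44.3262 + 74.6808) / (21.5458 + 472.6469) = 119.0070 / 494.1927 = 0.24081

0.24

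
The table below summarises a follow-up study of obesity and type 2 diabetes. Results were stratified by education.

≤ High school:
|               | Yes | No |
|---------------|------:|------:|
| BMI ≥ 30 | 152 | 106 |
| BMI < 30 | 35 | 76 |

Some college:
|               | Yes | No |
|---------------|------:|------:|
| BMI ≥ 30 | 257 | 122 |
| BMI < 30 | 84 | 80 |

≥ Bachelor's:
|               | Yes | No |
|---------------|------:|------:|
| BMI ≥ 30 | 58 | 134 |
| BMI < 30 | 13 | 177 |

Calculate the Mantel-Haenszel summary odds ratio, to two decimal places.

OR_MH = Σ(aᵢdᵢ/nᵢ) / Σ(bᵢcᵢ/nᵢ), where nᵢ is the stratum total.
Stratum 1 (≤ High school): n = 369; a·d/n = 152·76/369 = 31.3062; b·c/n = 106·35/369 = 10.0542
Stratum 2 (Some college): n = 543; a·d/n = 257·80/543 = 37.8637; b·c/n = 122·84/543 = 18.8729
Stratum 3 (≥ Bachelor's): n = 382; a·d/n = 58·177/382 = 26.8743; b·c/n = 134·13/382 = 4.5602
OR_MH = (31.3062 + 37.8637 + 26.8743) / (10.0542 + 18.8729 + 4.5602) = 96.0443 / 33.4873 = 2.86808

2.87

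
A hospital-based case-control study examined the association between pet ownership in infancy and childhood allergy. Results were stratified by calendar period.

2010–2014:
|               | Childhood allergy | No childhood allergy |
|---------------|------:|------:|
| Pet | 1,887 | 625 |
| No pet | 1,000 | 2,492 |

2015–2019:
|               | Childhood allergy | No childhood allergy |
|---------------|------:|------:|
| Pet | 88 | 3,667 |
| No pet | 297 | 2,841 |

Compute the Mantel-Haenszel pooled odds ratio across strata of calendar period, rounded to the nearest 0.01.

3.13

OR_MH = Σ(aᵢdᵢ/nᵢ) / Σ(bᵢcᵢ/nᵢ), where nᵢ is the stratum total.
Stratum 1 (2010–2014): n = 6004; a·d/n = 1887·2492/6004 = 783.2119; b·c/n = 625·1000/6004 = 104.0973
Stratum 2 (2015–2019): n = 6893; a·d/n = 88·2841/6893 = 36.2698; b·c/n = 3667·297/6893 = 158.0007
OR_MH = (783.2119 + 36.2698) / (104.0973 + 158.0007) = 819.4817 / 262.0980 = 3.12662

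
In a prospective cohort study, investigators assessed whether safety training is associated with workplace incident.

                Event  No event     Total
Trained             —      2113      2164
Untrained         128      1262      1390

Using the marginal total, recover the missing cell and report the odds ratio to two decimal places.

0.24

The missing cell is in the exposed row: 2164 − 2113 = 51.
So a = 51, b = 2113, c = 128, d = 1262.
OR = (a·d)/(b·c) = (51 × 1262) / (2113 × 128) = 64362 / 270464 = 0.23797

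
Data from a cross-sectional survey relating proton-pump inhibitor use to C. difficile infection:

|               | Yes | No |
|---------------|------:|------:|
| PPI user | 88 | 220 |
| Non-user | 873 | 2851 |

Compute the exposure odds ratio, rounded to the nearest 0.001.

1.306

Cells: a = 88, b = 220, c = 873, d = 2851.
OR = (a·d)/(b·c) = (88 × 2851) / (220 × 873) = 250888 / 192060 = 1.30630
The odds of C. difficile infection are about 1.31 times as high in the ppi user group.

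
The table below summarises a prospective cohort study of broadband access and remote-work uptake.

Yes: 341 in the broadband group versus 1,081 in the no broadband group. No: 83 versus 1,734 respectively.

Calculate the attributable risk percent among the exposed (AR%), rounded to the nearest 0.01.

From the description: a = 341, b = 83, c = 1081, d = 1734.
Risk in exposed = 341/424 = 0.80425; risk in unexposed = 1081/2815 = 0.38401.
RR = 0.80425/0.38401 = 2.09431
AR% = (RR − 1)/RR × 100 = (2.09431 − 1)/2.09431 × 100 = 52.2516%

52.25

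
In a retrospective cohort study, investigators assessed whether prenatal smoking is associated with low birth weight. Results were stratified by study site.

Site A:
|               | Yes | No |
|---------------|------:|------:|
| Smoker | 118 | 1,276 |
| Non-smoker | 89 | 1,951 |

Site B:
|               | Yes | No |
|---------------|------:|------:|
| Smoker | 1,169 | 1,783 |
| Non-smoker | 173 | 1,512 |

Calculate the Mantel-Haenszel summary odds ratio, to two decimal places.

OR_MH = Σ(aᵢdᵢ/nᵢ) / Σ(bᵢcᵢ/nᵢ), where nᵢ is the stratum total.
Stratum 1 (Site A): n = 3434; a·d/n = 118·1951/3434 = 67.0408; b·c/n = 1276·89/3434 = 33.0705
Stratum 2 (Site B): n = 4637; a·d/n = 1169·1512/4637 = 381.1792; b·c/n = 1783·173/4637 = 66.5212
OR_MH = (67.0408 + 381.1792) / (33.0705 + 66.5212) = 448.2200 / 99.5917 = 4.50058

4.50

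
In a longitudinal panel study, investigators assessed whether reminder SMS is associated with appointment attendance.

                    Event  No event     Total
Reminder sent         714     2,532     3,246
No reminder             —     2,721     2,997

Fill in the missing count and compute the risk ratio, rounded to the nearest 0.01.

The missing cell is in the unexposed row: 2997 − 2721 = 276.
So a = 714, b = 2532, c = 276, d = 2721.
RR = [a/(a+b)] / [c/(c+d)] = (714/3246) / (276/2997) = 0.21996/0.09209 = 2.38851

2.39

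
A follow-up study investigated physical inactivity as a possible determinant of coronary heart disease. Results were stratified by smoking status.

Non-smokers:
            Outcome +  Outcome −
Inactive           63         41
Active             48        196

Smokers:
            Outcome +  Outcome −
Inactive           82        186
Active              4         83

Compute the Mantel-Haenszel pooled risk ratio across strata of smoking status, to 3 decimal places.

3.701

RR_MH = Σ(aᵢ·n₀ᵢ/nᵢ) / Σ(cᵢ·n₁ᵢ/nᵢ), with n₁ᵢ = aᵢ+bᵢ (exposed), n₀ᵢ = cᵢ+dᵢ (unexposed), nᵢ = n₁ᵢ+n₀ᵢ.
Stratum 1 (Non-smokers): n₁ = 104, n₀ = 244, n = 348; a·n₀/n = 63·244/348 = 44.1724; c·n₁/n = 48·104/348 = 14.3448
Stratum 2 (Smokers): n₁ = 268, n₀ = 87, n = 355; a·n₀/n = 82·87/355 = 20.0958; c·n₁/n = 4·268/355 = 3.0197
RR_MH = (44.1724 + 20.0958) / (14.3448 + 3.0197) = 64.2682 / 17.3645 = 3.70112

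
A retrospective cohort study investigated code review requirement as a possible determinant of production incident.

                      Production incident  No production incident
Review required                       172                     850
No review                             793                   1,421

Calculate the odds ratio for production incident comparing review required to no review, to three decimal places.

0.363

Cells: a = 172, b = 850, c = 793, d = 1421.
OR = (a·d)/(b·c) = (172 × 1421) / (850 × 793) = 244412 / 674050 = 0.36260
Exposure is associated with lower odds of production incident (OR = 0.36 < 1).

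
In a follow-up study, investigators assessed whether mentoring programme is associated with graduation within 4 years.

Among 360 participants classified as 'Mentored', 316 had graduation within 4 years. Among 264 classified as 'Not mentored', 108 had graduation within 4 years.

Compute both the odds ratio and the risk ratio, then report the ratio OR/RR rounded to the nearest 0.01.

4.83

From the description: a = 316, b = 44, c = 108, d = 156.
OR = (316·156)/(44·108) = 49296/4752 = 10.37374
Risk in exposed = 316/360 = 0.87778; risk in unexposed = 108/264 = 0.40909; RR = 2.14568
OR/RR = 10.37374 / 2.14568 = 4.83471
The outcome is not rare, so the OR lies further from 1 than the RR.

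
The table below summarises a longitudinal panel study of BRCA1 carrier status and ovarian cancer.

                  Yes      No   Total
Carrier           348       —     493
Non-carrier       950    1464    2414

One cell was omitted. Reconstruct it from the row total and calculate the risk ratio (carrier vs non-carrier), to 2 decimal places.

The missing cell is in the exposed row: 493 − 348 = 145.
So a = 348, b = 145, c = 950, d = 1464.
RR = [a/(a+b)] / [c/(c+d)] = (348/493) / (950/2414) = 0.70588/0.39354 = 1.79368

1.79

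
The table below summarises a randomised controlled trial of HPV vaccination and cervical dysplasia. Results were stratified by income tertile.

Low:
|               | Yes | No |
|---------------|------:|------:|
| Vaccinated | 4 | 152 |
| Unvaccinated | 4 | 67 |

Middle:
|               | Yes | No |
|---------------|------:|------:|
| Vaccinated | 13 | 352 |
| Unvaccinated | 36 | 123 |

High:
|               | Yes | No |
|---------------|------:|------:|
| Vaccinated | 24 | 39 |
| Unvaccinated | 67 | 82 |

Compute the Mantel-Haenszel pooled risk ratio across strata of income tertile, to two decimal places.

RR_MH = Σ(aᵢ·n₀ᵢ/nᵢ) / Σ(cᵢ·n₁ᵢ/nᵢ), with n₁ᵢ = aᵢ+bᵢ (exposed), n₀ᵢ = cᵢ+dᵢ (unexposed), nᵢ = n₁ᵢ+n₀ᵢ.
Stratum 1 (Low): n₁ = 156, n₀ = 71, n = 227; a·n₀/n = 4·71/227 = 1.2511; c·n₁/n = 4·156/227 = 2.7489
Stratum 2 (Middle): n₁ = 365, n₀ = 159, n = 524; a·n₀/n = 13·159/524 = 3.9447; c·n₁/n = 36·365/524 = 25.0763
Stratum 3 (High): n₁ = 63, n₀ = 149, n = 212; a·n₀/n = 24·149/212 = 16.8679; c·n₁/n = 67·63/212 = 19.9104
RR_MH = (1.2511 + 3.9447 + 16.8679) / (2.7489 + 25.0763 + 19.9104) = 22.0637 / 47.7356 = 0.46221

0.46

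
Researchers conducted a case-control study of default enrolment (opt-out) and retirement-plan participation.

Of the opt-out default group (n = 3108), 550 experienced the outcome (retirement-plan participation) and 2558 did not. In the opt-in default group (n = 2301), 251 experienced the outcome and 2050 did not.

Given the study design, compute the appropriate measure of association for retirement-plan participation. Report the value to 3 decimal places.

1.756

From the description: a = 550, b = 2558, c = 251, d = 2050.
This is a case-control study: participants were sampled on outcome status, so risks in the source population cannot be estimated directly — relative risk is not valid here. The odds ratio is the appropriate measure.
OR = (a·d)/(b·c) = (550 × 2050) / (2558 × 251) = 1127500 / 642058 = 1.75607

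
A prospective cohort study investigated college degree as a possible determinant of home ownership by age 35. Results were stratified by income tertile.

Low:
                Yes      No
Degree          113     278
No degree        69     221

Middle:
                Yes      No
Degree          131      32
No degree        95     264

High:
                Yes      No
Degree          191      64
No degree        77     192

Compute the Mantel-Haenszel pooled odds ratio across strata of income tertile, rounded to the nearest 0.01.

3.98

OR_MH = Σ(aᵢdᵢ/nᵢ) / Σ(bᵢcᵢ/nᵢ), where nᵢ is the stratum total.
Stratum 1 (Low): n = 681; a·d/n = 113·221/681 = 36.6711; b·c/n = 278·69/681 = 28.1674
Stratum 2 (Middle): n = 522; a·d/n = 131·264/522 = 66.2529; b·c/n = 32·95/522 = 5.8238
Stratum 3 (High): n = 524; a·d/n = 191·192/524 = 69.9847; b·c/n = 64·77/524 = 9.4046
OR_MH = (36.6711 + 66.2529 + 69.9847) / (28.1674 + 5.8238 + 9.4046) = 172.9087 / 43.3957 = 3.98446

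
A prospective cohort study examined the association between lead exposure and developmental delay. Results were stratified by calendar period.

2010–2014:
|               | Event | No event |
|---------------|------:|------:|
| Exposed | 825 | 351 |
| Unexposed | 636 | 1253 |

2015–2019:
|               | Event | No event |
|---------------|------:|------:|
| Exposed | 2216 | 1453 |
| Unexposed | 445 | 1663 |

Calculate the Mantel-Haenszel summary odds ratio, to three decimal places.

OR_MH = Σ(aᵢdᵢ/nᵢ) / Σ(bᵢcᵢ/nᵢ), where nᵢ is the stratum total.
Stratum 1 (2010–2014): n = 3065; a·d/n = 825·1253/3065 = 337.2675; b·c/n = 351·636/3065 = 72.8339
Stratum 2 (2015–2019): n = 5777; a·d/n = 2216·1663/5777 = 637.9103; b·c/n = 1453·445/5777 = 111.9240
OR_MH = (337.2675 + 637.9103) / (72.8339 + 111.9240) = 975.1779 / 184.7579 = 5.27814

5.278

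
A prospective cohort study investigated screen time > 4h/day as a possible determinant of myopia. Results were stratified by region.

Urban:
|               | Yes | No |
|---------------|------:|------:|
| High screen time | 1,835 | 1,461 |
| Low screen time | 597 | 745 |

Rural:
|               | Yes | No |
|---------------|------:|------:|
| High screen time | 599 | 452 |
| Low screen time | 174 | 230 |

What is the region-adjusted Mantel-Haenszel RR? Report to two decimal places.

1.27

RR_MH = Σ(aᵢ·n₀ᵢ/nᵢ) / Σ(cᵢ·n₁ᵢ/nᵢ), with n₁ᵢ = aᵢ+bᵢ (exposed), n₀ᵢ = cᵢ+dᵢ (unexposed), nᵢ = n₁ᵢ+n₀ᵢ.
Stratum 1 (Urban): n₁ = 3296, n₀ = 1342, n = 4638; a·n₀/n = 1835·1342/4638 = 530.9552; c·n₁/n = 597·3296/4638 = 424.2587
Stratum 2 (Rural): n₁ = 1051, n₀ = 404, n = 1455; a·n₀/n = 599·404/1455 = 166.3203; c·n₁/n = 174·1051/1455 = 125.6866
RR_MH = (530.9552 + 166.3203) / (424.2587 + 125.6866) = 697.2754 / 549.9453 = 1.26790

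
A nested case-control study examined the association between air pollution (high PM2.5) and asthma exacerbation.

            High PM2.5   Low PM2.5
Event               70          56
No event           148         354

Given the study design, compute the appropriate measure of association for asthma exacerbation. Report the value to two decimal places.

Reading the table with exposure as columns: a = 70 (High PM2.5, case), b = 148 (High PM2.5, non-case), c = 56 (Low PM2.5, case), d = 354.
This is a nested case-control study: participants were sampled on outcome status, so risks in the source population cannot be estimated directly — relative risk is not valid here. The odds ratio is the appropriate measure.
OR = (a·d)/(b·c) = (70 × 354) / (148 × 56) = 24780 / 8288 = 2.98986

2.99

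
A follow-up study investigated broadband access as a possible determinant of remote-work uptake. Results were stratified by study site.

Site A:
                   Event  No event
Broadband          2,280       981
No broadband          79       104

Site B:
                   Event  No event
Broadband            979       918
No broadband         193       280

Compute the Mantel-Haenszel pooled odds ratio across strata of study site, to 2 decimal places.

OR_MH = Σ(aᵢdᵢ/nᵢ) / Σ(bᵢcᵢ/nᵢ), where nᵢ is the stratum total.
Stratum 1 (Site A): n = 3444; a·d/n = 2280·104/3444 = 68.8502; b·c/n = 981·79/3444 = 22.5026
Stratum 2 (Site B): n = 2370; a·d/n = 979·280/2370 = 115.6624; b·c/n = 918·193/2370 = 74.7570
OR_MH = (68.8502 + 115.6624) / (22.5026 + 74.7570) = 184.5126 / 97.2596 = 1.89712

1.90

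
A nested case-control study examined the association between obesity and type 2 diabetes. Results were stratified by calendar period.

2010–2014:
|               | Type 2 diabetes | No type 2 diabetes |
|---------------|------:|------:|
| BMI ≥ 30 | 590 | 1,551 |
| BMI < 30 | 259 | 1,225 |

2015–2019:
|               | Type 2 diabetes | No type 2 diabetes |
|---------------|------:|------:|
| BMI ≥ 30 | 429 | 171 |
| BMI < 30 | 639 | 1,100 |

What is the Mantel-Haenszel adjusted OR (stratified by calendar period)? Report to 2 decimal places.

OR_MH = Σ(aᵢdᵢ/nᵢ) / Σ(bᵢcᵢ/nᵢ), where nᵢ is the stratum total.
Stratum 1 (2010–2014): n = 3625; a·d/n = 590·1225/3625 = 199.3793; b·c/n = 1551·259/3625 = 110.8163
Stratum 2 (2015–2019): n = 2339; a·d/n = 429·1100/2339 = 201.7529; b·c/n = 171·639/2339 = 46.7161
OR_MH = (199.3793 + 201.7529) / (110.8163 + 46.7161) = 401.1322 / 157.5324 = 2.54635

2.55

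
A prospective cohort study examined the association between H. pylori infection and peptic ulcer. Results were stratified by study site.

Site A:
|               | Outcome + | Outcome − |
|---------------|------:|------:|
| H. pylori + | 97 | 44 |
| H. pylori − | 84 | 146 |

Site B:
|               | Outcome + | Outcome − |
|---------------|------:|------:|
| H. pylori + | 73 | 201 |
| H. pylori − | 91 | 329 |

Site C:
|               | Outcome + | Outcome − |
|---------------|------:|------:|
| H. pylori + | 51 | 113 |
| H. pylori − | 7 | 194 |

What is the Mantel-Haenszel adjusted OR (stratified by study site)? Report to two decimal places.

OR_MH = Σ(aᵢdᵢ/nᵢ) / Σ(bᵢcᵢ/nᵢ), where nᵢ is the stratum total.
Stratum 1 (Site A): n = 371; a·d/n = 97·146/371 = 38.1725; b·c/n = 44·84/371 = 9.9623
Stratum 2 (Site B): n = 694; a·d/n = 73·329/694 = 34.6066; b·c/n = 201·91/694 = 26.3559
Stratum 3 (Site C): n = 365; a·d/n = 51·194/365 = 27.1068; b·c/n = 113·7/365 = 2.1671
OR_MH = (38.1725 + 34.6066 + 27.1068) / (9.9623 + 26.3559 + 2.1671) = 99.8860 / 38.4853 = 2.59543

2.60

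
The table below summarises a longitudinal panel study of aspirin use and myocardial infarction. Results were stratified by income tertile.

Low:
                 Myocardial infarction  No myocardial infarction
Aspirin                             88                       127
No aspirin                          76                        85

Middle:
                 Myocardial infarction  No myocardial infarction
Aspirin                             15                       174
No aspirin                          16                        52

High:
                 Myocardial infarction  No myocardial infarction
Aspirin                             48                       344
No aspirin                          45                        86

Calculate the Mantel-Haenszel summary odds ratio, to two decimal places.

OR_MH = Σ(aᵢdᵢ/nᵢ) / Σ(bᵢcᵢ/nᵢ), where nᵢ is the stratum total.
Stratum 1 (Low): n = 376; a·d/n = 88·85/376 = 19.8936; b·c/n = 127·76/376 = 25.6702
Stratum 2 (Middle): n = 257; a·d/n = 15·52/257 = 3.0350; b·c/n = 174·16/257 = 10.8327
Stratum 3 (High): n = 523; a·d/n = 48·86/523 = 7.8929; b·c/n = 344·45/523 = 29.5985
OR_MH = (19.8936 + 3.0350 + 7.8929) / (25.6702 + 10.8327 + 29.5985) = 30.8216 / 66.1014 = 0.46628

0.47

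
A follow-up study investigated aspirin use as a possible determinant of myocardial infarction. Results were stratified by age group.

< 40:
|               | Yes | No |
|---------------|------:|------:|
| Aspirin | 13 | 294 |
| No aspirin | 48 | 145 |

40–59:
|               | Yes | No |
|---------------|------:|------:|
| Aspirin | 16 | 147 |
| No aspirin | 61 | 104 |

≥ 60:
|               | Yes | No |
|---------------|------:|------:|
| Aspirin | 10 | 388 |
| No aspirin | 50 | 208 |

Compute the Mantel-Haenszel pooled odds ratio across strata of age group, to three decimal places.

OR_MH = Σ(aᵢdᵢ/nᵢ) / Σ(bᵢcᵢ/nᵢ), where nᵢ is the stratum total.
Stratum 1 (< 40): n = 500; a·d/n = 13·145/500 = 3.7700; b·c/n = 294·48/500 = 28.2240
Stratum 2 (40–59): n = 328; a·d/n = 16·104/328 = 5.0732; b·c/n = 147·61/328 = 27.3384
Stratum 3 (≥ 60): n = 656; a·d/n = 10·208/656 = 3.1707; b·c/n = 388·50/656 = 29.5732
OR_MH = (3.7700 + 5.0732 + 3.1707) / (28.2240 + 27.3384 + 29.5732) = 12.0139 / 85.1356 = 0.14111

0.141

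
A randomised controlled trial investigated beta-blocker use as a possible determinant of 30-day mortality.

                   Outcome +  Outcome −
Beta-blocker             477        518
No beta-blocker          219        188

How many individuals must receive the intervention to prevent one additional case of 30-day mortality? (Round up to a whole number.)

Risk in treated group = 477/995 = 0.47940; risk in control = 219/407 = 0.53808.
Absolute risk reduction = 0.53808 − 0.47940 = 0.05869
NNT = 1 / ARR = 1 / 0.05869 = 17.040 → round up → 18

18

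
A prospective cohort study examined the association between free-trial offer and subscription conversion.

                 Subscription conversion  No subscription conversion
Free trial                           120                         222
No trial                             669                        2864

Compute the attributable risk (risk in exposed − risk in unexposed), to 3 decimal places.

Cells: a = 120, b = 222, c = 669, d = 2864.
Risk in exposed = 120/342 = 0.350877; risk in unexposed = 669/3533 = 0.189357.
Risk difference = 0.350877 − 0.189357 = 0.161520

0.162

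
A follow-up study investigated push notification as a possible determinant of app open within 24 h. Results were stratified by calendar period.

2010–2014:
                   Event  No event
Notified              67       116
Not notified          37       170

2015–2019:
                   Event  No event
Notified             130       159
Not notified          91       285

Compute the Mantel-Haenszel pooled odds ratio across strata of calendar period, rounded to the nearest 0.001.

OR_MH = Σ(aᵢdᵢ/nᵢ) / Σ(bᵢcᵢ/nᵢ), where nᵢ is the stratum total.
Stratum 1 (2010–2014): n = 390; a·d/n = 67·170/390 = 29.2051; b·c/n = 116·37/390 = 11.0051
Stratum 2 (2015–2019): n = 665; a·d/n = 130·285/665 = 55.7143; b·c/n = 159·91/665 = 21.7579
OR_MH = (29.2051 + 55.7143) / (11.0051 + 21.7579) = 84.9194 / 32.7630 = 2.59193

2.592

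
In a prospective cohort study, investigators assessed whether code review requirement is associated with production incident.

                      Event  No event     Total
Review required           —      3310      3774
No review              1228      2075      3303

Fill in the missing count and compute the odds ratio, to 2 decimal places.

0.24

The missing cell is in the exposed row: 3774 − 3310 = 464.
So a = 464, b = 3310, c = 1228, d = 2075.
OR = (a·d)/(b·c) = (464 × 2075) / (3310 × 1228) = 962800 / 4064680 = 0.23687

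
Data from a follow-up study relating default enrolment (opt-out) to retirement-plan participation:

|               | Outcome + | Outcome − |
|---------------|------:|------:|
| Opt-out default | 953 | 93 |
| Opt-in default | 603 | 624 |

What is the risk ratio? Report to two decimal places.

1.85

Cells: a = 953, b = 93, c = 603, d = 624.
Risk in exposed = 953/1046 = 0.91109; risk in unexposed = 603/1227 = 0.49144.
RR = 0.91109 / 0.49144 = 1.85391
The risk among the exposed is 1.85 times that among the unexposed.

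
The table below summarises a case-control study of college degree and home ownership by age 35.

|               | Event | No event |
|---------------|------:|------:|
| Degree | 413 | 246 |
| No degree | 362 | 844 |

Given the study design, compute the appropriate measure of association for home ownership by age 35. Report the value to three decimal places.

Cells: a = 413, b = 246, c = 362, d = 844.
This is a case-control study: participants were sampled on outcome status, so risks in the source population cannot be estimated directly — relative risk is not valid here. The odds ratio is the appropriate measure.
OR = (a·d)/(b·c) = (413 × 844) / (246 × 362) = 348572 / 89052 = 3.91425

3.914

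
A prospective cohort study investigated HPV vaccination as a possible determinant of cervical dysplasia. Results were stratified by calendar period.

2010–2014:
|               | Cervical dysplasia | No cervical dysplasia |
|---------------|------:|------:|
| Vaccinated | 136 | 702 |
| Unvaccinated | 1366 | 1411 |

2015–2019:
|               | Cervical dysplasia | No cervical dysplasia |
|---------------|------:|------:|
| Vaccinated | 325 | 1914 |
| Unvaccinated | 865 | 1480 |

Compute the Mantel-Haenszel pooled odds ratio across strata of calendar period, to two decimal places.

OR_MH = Σ(aᵢdᵢ/nᵢ) / Σ(bᵢcᵢ/nᵢ), where nᵢ is the stratum total.
Stratum 1 (2010–2014): n = 3615; a·d/n = 136·1411/3615 = 53.0833; b·c/n = 702·1366/3615 = 265.2647
Stratum 2 (2015–2019): n = 4584; a·d/n = 325·1480/4584 = 104.9302; b·c/n = 1914·865/4584 = 361.1715
OR_MH = (53.0833 + 104.9302) / (265.2647 + 361.1715) = 158.0135 / 626.4362 = 0.25224

0.25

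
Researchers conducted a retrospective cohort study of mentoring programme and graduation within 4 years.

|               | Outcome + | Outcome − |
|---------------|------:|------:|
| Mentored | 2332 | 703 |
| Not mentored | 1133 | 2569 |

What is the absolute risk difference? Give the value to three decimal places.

0.462

Cells: a = 2332, b = 703, c = 1133, d = 2569.
Risk in exposed = 2332/3035 = 0.768369; risk in unexposed = 1133/3702 = 0.306051.
Risk difference = 0.768369 − 0.306051 = 0.462318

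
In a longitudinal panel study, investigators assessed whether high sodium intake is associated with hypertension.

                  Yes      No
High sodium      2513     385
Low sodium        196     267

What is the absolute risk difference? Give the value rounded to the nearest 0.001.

Cells: a = 2513, b = 385, c = 196, d = 267.
Risk in exposed = 2513/2898 = 0.867150; risk in unexposed = 196/463 = 0.423326.
Risk difference = 0.867150 − 0.423326 = 0.443824

0.444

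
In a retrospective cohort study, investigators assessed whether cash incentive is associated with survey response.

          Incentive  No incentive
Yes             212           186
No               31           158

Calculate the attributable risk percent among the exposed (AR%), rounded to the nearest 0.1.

Reading the table with exposure as columns: a = 212 (Incentive, case), b = 31 (Incentive, non-case), c = 186 (No incentive, case), d = 158.
Risk in exposed = 212/243 = 0.87243; risk in unexposed = 186/344 = 0.54070.
RR = 0.87243/0.54070 = 1.61352
AR% = (RR − 1)/RR × 100 = (1.61352 − 1)/1.61352 × 100 = 38.0238%

38.0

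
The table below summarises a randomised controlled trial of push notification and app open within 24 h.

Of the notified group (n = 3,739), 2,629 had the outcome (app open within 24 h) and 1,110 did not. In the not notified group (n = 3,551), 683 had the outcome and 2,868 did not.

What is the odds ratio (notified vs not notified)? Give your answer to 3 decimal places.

9.945

From the description: a = 2629, b = 1110, c = 683, d = 2868.
OR = (a·d)/(b·c) = (2629 × 2868) / (1110 × 683) = 7539972 / 758130 = 9.94549
The odds of app open within 24 h are about 9.95 times as high in the notified group.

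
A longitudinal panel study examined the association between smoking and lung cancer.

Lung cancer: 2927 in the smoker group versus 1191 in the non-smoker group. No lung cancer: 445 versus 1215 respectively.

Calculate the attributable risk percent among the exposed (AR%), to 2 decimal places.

From the description: a = 2927, b = 445, c = 1191, d = 1215.
Risk in exposed = 2927/3372 = 0.86803; risk in unexposed = 1191/2406 = 0.49501.
RR = 0.86803/0.49501 = 1.75355
AR% = (RR − 1)/RR × 100 = (1.75355 − 1)/1.75355 × 100 = 42.9729%

42.97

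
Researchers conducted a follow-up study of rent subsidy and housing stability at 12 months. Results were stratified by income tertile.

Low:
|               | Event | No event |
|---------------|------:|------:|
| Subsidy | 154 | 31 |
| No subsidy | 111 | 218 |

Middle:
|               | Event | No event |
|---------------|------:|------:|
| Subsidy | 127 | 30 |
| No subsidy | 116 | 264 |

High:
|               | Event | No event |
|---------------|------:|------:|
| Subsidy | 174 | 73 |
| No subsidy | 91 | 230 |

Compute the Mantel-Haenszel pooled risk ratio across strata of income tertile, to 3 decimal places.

2.528

RR_MH = Σ(aᵢ·n₀ᵢ/nᵢ) / Σ(cᵢ·n₁ᵢ/nᵢ), with n₁ᵢ = aᵢ+bᵢ (exposed), n₀ᵢ = cᵢ+dᵢ (unexposed), nᵢ = n₁ᵢ+n₀ᵢ.
Stratum 1 (Low): n₁ = 185, n₀ = 329, n = 514; a·n₀/n = 154·329/514 = 98.5720; c·n₁/n = 111·185/514 = 39.9514
Stratum 2 (Middle): n₁ = 157, n₀ = 380, n = 537; a·n₀/n = 127·380/537 = 89.8696; c·n₁/n = 116·157/537 = 33.9143
Stratum 3 (High): n₁ = 247, n₀ = 321, n = 568; a·n₀/n = 174·321/568 = 98.3345; c·n₁/n = 91·247/568 = 39.5722
RR_MH = (98.5720 + 89.8696 + 98.3345) / (39.9514 + 33.9143 + 39.5722) = 286.7761 / 113.4379 = 2.52805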